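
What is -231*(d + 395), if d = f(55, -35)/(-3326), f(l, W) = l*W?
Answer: -303925545/3326 ≈ -91379.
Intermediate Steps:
f(l, W) = W*l
d = 1925/3326 (d = -35*55/(-3326) = -1925*(-1/3326) = 1925/3326 ≈ 0.57877)
-231*(d + 395) = -231*(1925/3326 + 395) = -231*1315695/3326 = -303925545/3326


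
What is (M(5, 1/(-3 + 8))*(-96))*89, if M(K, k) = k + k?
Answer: -17088/5 ≈ -3417.6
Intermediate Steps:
M(K, k) = 2*k
(M(5, 1/(-3 + 8))*(-96))*89 = ((2/(-3 + 8))*(-96))*89 = ((2/5)*(-96))*89 = ((2*(⅕))*(-96))*89 = ((⅖)*(-96))*89 = -192/5*89 = -17088/5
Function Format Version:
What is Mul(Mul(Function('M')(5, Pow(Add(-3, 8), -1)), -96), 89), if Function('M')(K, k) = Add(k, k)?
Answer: Rational(-17088, 5) ≈ -3417.6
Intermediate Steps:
Function('M')(K, k) = Mul(2, k)
Mul(Mul(Function('M')(5, Pow(Add(-3, 8), -1)), -96), 89) = Mul(Mul(Mul(2, Pow(Add(-3, 8), -1)), -96), 89) = Mul(Mul(Mul(2, Pow(5, -1)), -96), 89) = Mul(Mul(Mul(2, Rational(1, 5)), -96), 89) = Mul(Mul(Rational(2, 5), -96), 89) = Mul(Rational(-192, 5), 89) = Rational(-17088, 5)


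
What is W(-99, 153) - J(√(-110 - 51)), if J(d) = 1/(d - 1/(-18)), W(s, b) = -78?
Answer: 12*(-117*√161 + 8*I)/(-I + 18*√161) ≈ -78.0 + 0.078809*I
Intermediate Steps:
J(d) = 1/(1/18 + d) (J(d) = 1/(d - 1*(-1/18)) = 1/(d + 1/18) = 1/(1/18 + d))
W(-99, 153) - J(√(-110 - 51)) = -78 - 18/(1 + 18*√(-110 - 51)) = -78 - 18/(1 + 18*√(-161)) = -78 - 18/(1 + 18*(I*√161)) = -78 - 18/(1 + 18*I*√161)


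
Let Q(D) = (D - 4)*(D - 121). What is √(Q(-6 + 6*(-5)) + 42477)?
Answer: √48757 ≈ 220.81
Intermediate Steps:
Q(D) = (-121 + D)*(-4 + D) (Q(D) = (-4 + D)*(-121 + D) = (-121 + D)*(-4 + D))
√(Q(-6 + 6*(-5)) + 42477) = √((484 + (-6 + 6*(-5))² - 125*(-6 + 6*(-5))) + 42477) = √((484 + (-6 - 30)² - 125*(-6 - 30)) + 42477) = √((484 + (-36)² - 125*(-36)) + 42477) = √((484 + 1296 + 4500) + 42477) = √(6280 + 42477) = √48757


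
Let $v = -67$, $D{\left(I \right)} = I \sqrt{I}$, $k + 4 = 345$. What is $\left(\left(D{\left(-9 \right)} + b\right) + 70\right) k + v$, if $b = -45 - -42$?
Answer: $22780 - 9207 i \approx 22780.0 - 9207.0 i$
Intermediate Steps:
$k = 341$ ($k = -4 + 345 = 341$)
$b = -3$ ($b = -45 + 42 = -3$)
$D{\left(I \right)} = I^{\frac{3}{2}}$
$\left(\left(D{\left(-9 \right)} + b\right) + 70\right) k + v = \left(\left(\left(-9\right)^{\frac{3}{2}} - 3\right) + 70\right) 341 - 67 = \left(\left(- 27 i - 3\right) + 70\right) 341 - 67 = \left(\left(-3 - 27 i\right) + 70\right) 341 - 67 = \left(67 - 27 i\right) 341 - 67 = \left(22847 - 9207 i\right) - 67 = 22780 - 9207 i$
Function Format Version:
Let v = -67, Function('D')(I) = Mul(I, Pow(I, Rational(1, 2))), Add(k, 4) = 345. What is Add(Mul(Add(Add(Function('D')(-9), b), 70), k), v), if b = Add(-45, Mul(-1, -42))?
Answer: Add(22780, Mul(-9207, I)) ≈ Add(22780., Mul(-9207.0, I))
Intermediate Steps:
k = 341 (k = Add(-4, 345) = 341)
b = -3 (b = Add(-45, 42) = -3)
Function('D')(I) = Pow(I, Rational(3, 2))
Add(Mul(Add(Add(Function('D')(-9), b), 70), k), v) = Add(Mul(Add(Add(Pow(-9, Rational(3, 2)), -3), 70), 341), -67) = Add(Mul(Add(Add(Mul(-27, I), -3), 70), 341), -67) = Add(Mul(Add(Add(-3, Mul(-27, I)), 70), 341), -67) = Add(Mul(Add(67, Mul(-27, I)), 341), -67) = Add(Add(22847, Mul(-9207, I)), -67) = Add(22780, Mul(-9207, I))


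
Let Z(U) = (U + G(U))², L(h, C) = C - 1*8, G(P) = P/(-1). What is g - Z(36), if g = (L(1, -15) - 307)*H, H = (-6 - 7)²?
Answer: -55770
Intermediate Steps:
G(P) = -P (G(P) = P*(-1) = -P)
L(h, C) = -8 + C (L(h, C) = C - 8 = -8 + C)
H = 169 (H = (-13)² = 169)
g = -55770 (g = ((-8 - 15) - 307)*169 = (-23 - 307)*169 = -330*169 = -55770)
Z(U) = 0 (Z(U) = (U - U)² = 0² = 0)
g - Z(36) = -55770 - 1*0 = -55770 + 0 = -55770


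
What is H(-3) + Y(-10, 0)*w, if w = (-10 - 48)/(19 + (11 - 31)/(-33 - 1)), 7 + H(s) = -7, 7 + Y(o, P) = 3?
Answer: -718/333 ≈ -2.1562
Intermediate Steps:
Y(o, P) = -4 (Y(o, P) = -7 + 3 = -4)
H(s) = -14 (H(s) = -7 - 7 = -14)
w = -986/333 (w = -58/(19 - 20/(-34)) = -58/(19 - 20*(-1/34)) = -58/(19 + 10/17) = -58/333/17 = -58*17/333 = -986/333 ≈ -2.9610)
H(-3) + Y(-10, 0)*w = -14 - 4*(-986/333) = -14 + 3944/333 = -718/333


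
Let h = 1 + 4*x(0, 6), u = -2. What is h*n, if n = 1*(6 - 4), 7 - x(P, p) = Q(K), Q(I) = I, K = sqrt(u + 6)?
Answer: 42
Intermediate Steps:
K = 2 (K = sqrt(-2 + 6) = sqrt(4) = 2)
x(P, p) = 5 (x(P, p) = 7 - 1*2 = 7 - 2 = 5)
n = 2 (n = 1*2 = 2)
h = 21 (h = 1 + 4*5 = 1 + 20 = 21)
h*n = 21*2 = 42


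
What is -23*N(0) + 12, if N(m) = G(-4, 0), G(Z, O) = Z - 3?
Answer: 173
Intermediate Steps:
G(Z, O) = -3 + Z
N(m) = -7 (N(m) = -3 - 4 = -7)
-23*N(0) + 12 = -23*(-7) + 12 = 161 + 12 = 173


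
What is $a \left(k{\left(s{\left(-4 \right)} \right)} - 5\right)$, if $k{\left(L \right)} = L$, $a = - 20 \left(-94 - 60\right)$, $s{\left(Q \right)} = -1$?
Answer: $-18480$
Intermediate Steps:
$a = 3080$ ($a = - 20 \left(-94 - 60\right) = \left(-20\right) \left(-154\right) = 3080$)
$a \left(k{\left(s{\left(-4 \right)} \right)} - 5\right) = 3080 \left(-1 - 5\right) = 3080 \left(-6\right) = -18480$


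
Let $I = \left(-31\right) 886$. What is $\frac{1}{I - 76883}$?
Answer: $- \frac{1}{104349} \approx -9.5832 \cdot 10^{-6}$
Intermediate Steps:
$I = -27466$
$\frac{1}{I - 76883} = \frac{1}{-27466 - 76883} = \frac{1}{-104349} = - \frac{1}{104349}$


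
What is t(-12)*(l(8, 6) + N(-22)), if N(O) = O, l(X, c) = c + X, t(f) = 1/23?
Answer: -8/23 ≈ -0.34783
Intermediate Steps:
t(f) = 1/23
l(X, c) = X + c
t(-12)*(l(8, 6) + N(-22)) = ((8 + 6) - 22)/23 = (14 - 22)/23 = (1/23)*(-8) = -8/23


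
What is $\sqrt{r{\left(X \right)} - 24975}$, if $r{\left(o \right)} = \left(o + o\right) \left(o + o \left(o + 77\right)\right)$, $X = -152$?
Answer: $i \sqrt{3444367} \approx 1855.9 i$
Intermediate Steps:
$r{\left(o \right)} = 2 o \left(o + o \left(77 + o\right)\right)$
$\sqrt{r{\left(X \right)} - 24975} = \sqrt{2 \left(-152\right)^{2} \left(78 - 152\right) - 24975} = \sqrt{2 \cdot 23104 \left(-74\right) - 24975} = \sqrt{-3419392 - 24975} = \sqrt{-3444367} = i \sqrt{3444367}$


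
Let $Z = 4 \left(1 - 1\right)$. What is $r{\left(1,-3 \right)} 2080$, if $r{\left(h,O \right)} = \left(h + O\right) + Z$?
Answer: $-4160$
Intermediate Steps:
$Z = 0$ ($Z = 4 \cdot 0 = 0$)
$r{\left(h,O \right)} = O + h$ ($r{\left(h,O \right)} = \left(h + O\right) + 0 = \left(O + h\right) + 0 = O + h$)
$r{\left(1,-3 \right)} 2080 = \left(-3 + 1\right) 2080 = \left(-2\right) 2080 = -4160$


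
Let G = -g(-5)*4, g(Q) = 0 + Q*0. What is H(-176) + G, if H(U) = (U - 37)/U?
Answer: 213/176 ≈ 1.2102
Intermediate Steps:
g(Q) = 0 (g(Q) = 0 + 0 = 0)
H(U) = (-37 + U)/U
G = 0 (G = -1*0*4 = 0*4 = 0)
H(-176) + G = (-37 - 176)/(-176) + 0 = -1/176*(-213) + 0 = 213/176 + 0 = 213/176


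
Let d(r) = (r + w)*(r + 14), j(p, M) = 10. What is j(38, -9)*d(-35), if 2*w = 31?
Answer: 4095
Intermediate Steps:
w = 31/2 (w = (½)*31 = 31/2 ≈ 15.500)
d(r) = (14 + r)*(31/2 + r) (d(r) = (r + 31/2)*(r + 14) = (31/2 + r)*(14 + r) = (14 + r)*(31/2 + r))
j(38, -9)*d(-35) = 10*(217 + (-35)² + (59/2)*(-35)) = 10*(217 + 1225 - 2065/2) = 10*(819/2) = 4095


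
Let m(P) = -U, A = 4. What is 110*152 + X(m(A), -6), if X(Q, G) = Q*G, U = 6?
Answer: 16756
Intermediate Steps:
m(P) = -6 (m(P) = -1*6 = -6)
X(Q, G) = G*Q
110*152 + X(m(A), -6) = 110*152 - 6*(-6) = 16720 + 36 = 16756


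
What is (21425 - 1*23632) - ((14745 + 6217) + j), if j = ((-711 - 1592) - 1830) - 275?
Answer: -18761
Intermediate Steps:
j = -4408 (j = (-2303 - 1830) - 275 = -4133 - 275 = -4408)
(21425 - 1*23632) - ((14745 + 6217) + j) = (21425 - 1*23632) - ((14745 + 6217) - 4408) = (21425 - 23632) - (20962 - 4408) = -2207 - 1*16554 = -2207 - 16554 = -18761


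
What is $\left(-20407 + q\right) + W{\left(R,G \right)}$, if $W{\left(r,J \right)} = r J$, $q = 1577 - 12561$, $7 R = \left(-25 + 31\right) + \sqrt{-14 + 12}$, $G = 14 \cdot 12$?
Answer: $-31247 + 24 i \sqrt{2} \approx -31247.0 + 33.941 i$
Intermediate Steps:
$G = 168$
$R = \frac{6}{7} + \frac{i \sqrt{2}}{7}$ ($R = \frac{\left(-25 + 31\right) + \sqrt{-14 + 12}}{7} = \frac{6 + \sqrt{-2}}{7} = \frac{6 + i \sqrt{2}}{7} = \frac{6}{7} + \frac{i \sqrt{2}}{7} \approx 0.85714 + 0.20203 i$)
$q = -10984$ ($q = 1577 - 12561 = -10984$)
$W{\left(r,J \right)} = J r$
$\left(-20407 + q\right) + W{\left(R,G \right)} = \left(-20407 - 10984\right) + 168 \left(\frac{6}{7} + \frac{i \sqrt{2}}{7}\right) = -31391 + \left(144 + 24 i \sqrt{2}\right) = -31247 + 24 i \sqrt{2}$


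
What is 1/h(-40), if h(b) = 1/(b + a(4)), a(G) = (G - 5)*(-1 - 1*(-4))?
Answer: -43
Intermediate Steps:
a(G) = -15 + 3*G (a(G) = (-5 + G)*(-1 + 4) = (-5 + G)*3 = -15 + 3*G)
h(b) = 1/(-3 + b) (h(b) = 1/(b + (-15 + 3*4)) = 1/(b + (-15 + 12)) = 1/(b - 3) = 1/(-3 + b))
1/h(-40) = 1/(1/(-3 - 40)) = 1/(1/(-43)) = 1/(-1/43) = -43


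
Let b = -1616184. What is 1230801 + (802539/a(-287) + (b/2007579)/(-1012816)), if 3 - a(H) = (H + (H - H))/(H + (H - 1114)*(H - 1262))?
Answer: 826349732856858006097419/551524071341992378 ≈ 1.4983e+6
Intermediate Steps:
a(H) = 3 - H/(H + (-1262 + H)*(-1114 + H)) (a(H) = 3 - (H + (H - H))/(H + (H - 1114)*(H - 1262)) = 3 - (H + 0)/(H + (-1114 + H)*(-1262 + H)) = 3 - H/(H + (-1262 + H)*(-1114 + H)))
1230801 + (802539/a(-287) + (b/2007579)/(-1012816)) = 1230801 + (802539/(((4217604 - 7126*(-287) + 3*(-287)**2)/(1405868 + (-287)**2 - 2375*(-287)))) - 1616184/2007579/(-1012816)) = 1230801 + (802539/(((4217604 + 2045162 + 3*82369)/(1405868 + 82369 + 681625))) - 1616184*1/2007579*(-1/1012816)) = 1230801 + (802539/(((4217604 + 2045162 + 247107)/2169862)) - 538728/669193*(-1/1012816)) = 1230801 + (802539/(((1/2169862)*6509873)) + 67341/84721172186) = 1230801 + (802539/(6509873/2169862) + 67341/84721172186) = 1230801 + (802539*(2169862/6509873) + 67341/84721172186) = 1230801 + (1741398879618/6509873 + 67341/84721172186) = 1230801 + 147533354325062445262641/551524071341992378 = 826349732856858006097419/551524071341992378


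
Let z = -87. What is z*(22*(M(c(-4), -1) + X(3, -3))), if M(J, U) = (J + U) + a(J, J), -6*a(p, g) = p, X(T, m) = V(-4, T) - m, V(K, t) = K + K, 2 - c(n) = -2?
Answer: 5104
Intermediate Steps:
c(n) = 4 (c(n) = 2 - 1*(-2) = 2 + 2 = 4)
V(K, t) = 2*K
X(T, m) = -8 - m (X(T, m) = 2*(-4) - m = -8 - m)
a(p, g) = -p/6
M(J, U) = U + 5*J/6 (M(J, U) = (J + U) - J/6 = U + 5*J/6)
z*(22*(M(c(-4), -1) + X(3, -3))) = -1914*((-1 + (⅚)*4) + (-8 - 1*(-3))) = -1914*((-1 + 10/3) + (-8 + 3)) = -1914*(7/3 - 5) = -1914*(-8)/3 = -87*(-176/3) = 5104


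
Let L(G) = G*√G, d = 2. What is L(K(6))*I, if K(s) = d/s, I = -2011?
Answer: -2011*√3/9 ≈ -387.02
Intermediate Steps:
K(s) = 2/s
L(G) = G^(3/2)
L(K(6))*I = (2/6)^(3/2)*(-2011) = (2*(⅙))^(3/2)*(-2011) = (⅓)^(3/2)*(-2011) = (√3/9)*(-2011) = -2011*√3/9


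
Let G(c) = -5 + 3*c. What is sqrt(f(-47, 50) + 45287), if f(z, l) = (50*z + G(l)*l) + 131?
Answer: sqrt(50318) ≈ 224.32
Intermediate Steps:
f(z, l) = 131 + 50*z + l*(-5 + 3*l) (f(z, l) = (50*z + (-5 + 3*l)*l) + 131 = (50*z + l*(-5 + 3*l)) + 131 = 131 + 50*z + l*(-5 + 3*l))
sqrt(f(-47, 50) + 45287) = sqrt((131 + 50*(-47) + 50*(-5 + 3*50)) + 45287) = sqrt((131 - 2350 + 50*(-5 + 150)) + 45287) = sqrt((131 - 2350 + 50*145) + 45287) = sqrt((131 - 2350 + 7250) + 45287) = sqrt(5031 + 45287) = sqrt(50318)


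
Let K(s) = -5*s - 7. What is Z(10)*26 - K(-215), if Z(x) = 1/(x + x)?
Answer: -10667/10 ≈ -1066.7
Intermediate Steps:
K(s) = -7 - 5*s
Z(x) = 1/(2*x)
Z(10)*26 - K(-215) = ((½)/10)*26 - (-7 - 5*(-215)) = ((½)*(⅒))*26 - (-7 + 1075) = (1/20)*26 - 1*1068 = 13/10 - 1068 = -10667/10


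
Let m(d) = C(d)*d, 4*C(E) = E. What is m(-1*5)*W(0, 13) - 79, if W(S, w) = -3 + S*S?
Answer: -391/4 ≈ -97.750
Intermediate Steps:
C(E) = E/4
W(S, w) = -3 + S**2
m(d) = d**2/4 (m(d) = (d/4)*d = d**2/4)
m(-1*5)*W(0, 13) - 79 = ((-1*5)**2/4)*(-3 + 0**2) - 79 = ((1/4)*(-5)**2)*(-3 + 0) - 79 = ((1/4)*25)*(-3) - 79 = (25/4)*(-3) - 79 = -75/4 - 79 = -391/4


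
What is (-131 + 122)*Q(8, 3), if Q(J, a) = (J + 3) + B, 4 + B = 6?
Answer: -117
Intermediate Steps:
B = 2 (B = -4 + 6 = 2)
Q(J, a) = 5 + J (Q(J, a) = (J + 3) + 2 = (3 + J) + 2 = 5 + J)
(-131 + 122)*Q(8, 3) = (-131 + 122)*(5 + 8) = -9*13 = -117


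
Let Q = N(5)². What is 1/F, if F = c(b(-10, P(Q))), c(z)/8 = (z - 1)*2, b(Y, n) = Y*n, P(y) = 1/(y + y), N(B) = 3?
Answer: -9/224 ≈ -0.040179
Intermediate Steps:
Q = 9 (Q = 3² = 9)
P(y) = 1/(2*y)
c(z) = -16 + 16*z (c(z) = 8*((z - 1)*2) = 8*((-1 + z)*2) = 8*(-2 + 2*z) = -16 + 16*z)
F = -224/9 (F = -16 + 16*(-5/9) = -16 - 80/9 = -224/9 ≈ -24.889)
1/F = 1/(-224/9) = -9/224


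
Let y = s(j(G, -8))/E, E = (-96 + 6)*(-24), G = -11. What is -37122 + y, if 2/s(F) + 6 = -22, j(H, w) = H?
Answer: -1122569281/30240 ≈ -37122.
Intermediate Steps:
s(F) = -1/14 (s(F) = 2/(-6 - 22) = 2/(-28) = 2*(-1/28) = -1/14)
E = 2160 (E = -90*(-24) = 2160)
y = -1/30240 (y = -1/14/2160 = -1/14*1/2160 = -1/30240 ≈ -3.3069e-5)
-37122 + y = -37122 - 1/30240 = -1122569281/30240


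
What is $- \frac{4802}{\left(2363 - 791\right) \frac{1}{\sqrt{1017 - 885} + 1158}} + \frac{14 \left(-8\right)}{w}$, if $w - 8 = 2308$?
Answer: $- \frac{268308215}{75849} - \frac{2401 \sqrt{33}}{393} \approx -3572.5$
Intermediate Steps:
$w = 2316$ ($w = 8 + 2308 = 2316$)
$- \frac{4802}{\left(2363 - 791\right) \frac{1}{\sqrt{1017 - 885} + 1158}} + \frac{14 \left(-8\right)}{w} = - \frac{4802}{\left(2363 - 791\right) \frac{1}{\sqrt{1017 - 885} + 1158}} + \frac{14 \left(-8\right)}{2316} = - \frac{4802}{1572 \frac{1}{\sqrt{132} + 1158}} - \frac{28}{579} = - \frac{4802}{1572 \frac{1}{2 \sqrt{33} + 1158}} - \frac{28}{579} = - \frac{4802}{1572 \frac{1}{1158 + 2 \sqrt{33}}} - \frac{28}{579} = - 4802 \left(\frac{193}{262} + \frac{\sqrt{33}}{786}\right) - \frac{28}{579} = \left(- \frac{463393}{131} - \frac{2401 \sqrt{33}}{393}\right) - \frac{28}{579} = - \frac{268308215}{75849} - \frac{2401 \sqrt{33}}{393}$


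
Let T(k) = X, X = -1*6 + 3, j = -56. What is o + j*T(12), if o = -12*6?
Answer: 96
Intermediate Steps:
o = -72
X = -3 (X = -6 + 3 = -3)
T(k) = -3
o + j*T(12) = -72 - 56*(-3) = -72 + 168 = 96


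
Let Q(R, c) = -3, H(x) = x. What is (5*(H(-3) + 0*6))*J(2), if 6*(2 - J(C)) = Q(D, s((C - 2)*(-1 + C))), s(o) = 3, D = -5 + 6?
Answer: -75/2 ≈ -37.500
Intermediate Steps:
D = 1
J(C) = 5/2 (J(C) = 2 - ⅙*(-3) = 2 + ½ = 5/2)
(5*(H(-3) + 0*6))*J(2) = (5*(-3 + 0*6))*(5/2) = (5*(-3 + 0))*(5/2) = (5*(-3))*(5/2) = -15*5/2 = -75/2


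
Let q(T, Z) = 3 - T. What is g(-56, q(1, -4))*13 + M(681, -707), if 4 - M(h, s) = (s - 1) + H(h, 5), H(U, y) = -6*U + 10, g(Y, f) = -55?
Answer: 4073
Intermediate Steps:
H(U, y) = 10 - 6*U
M(h, s) = -5 - s + 6*h (M(h, s) = 4 - ((s - 1) + (10 - 6*h)) = 4 - ((-1 + s) + (10 - 6*h)) = 4 - (9 + s - 6*h) = 4 + (-9 - s + 6*h) = -5 - s + 6*h)
g(-56, q(1, -4))*13 + M(681, -707) = -55*13 + (-5 - 1*(-707) + 6*681) = -715 + (-5 + 707 + 4086) = -715 + 4788 = 4073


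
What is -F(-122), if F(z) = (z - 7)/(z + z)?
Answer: -129/244 ≈ -0.52869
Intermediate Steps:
F(z) = (-7 + z)/(2*z) (F(z) = (-7 + z)/((2*z)) = (-7 + z)*(1/(2*z)) = (-7 + z)/(2*z))
-F(-122) = -(-7 - 122)/(2*(-122)) = -(-1)*(-129)/(2*122) = -1*129/244 = -129/244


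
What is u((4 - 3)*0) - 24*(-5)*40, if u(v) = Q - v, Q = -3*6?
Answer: 4782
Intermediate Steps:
Q = -18
u(v) = -18 - v
u((4 - 3)*0) - 24*(-5)*40 = (-18 - (4 - 3)*0) - 24*(-5)*40 = (-18 - 0) + 120*40 = (-18 - 1*0) + 4800 = (-18 + 0) + 4800 = -18 + 4800 = 4782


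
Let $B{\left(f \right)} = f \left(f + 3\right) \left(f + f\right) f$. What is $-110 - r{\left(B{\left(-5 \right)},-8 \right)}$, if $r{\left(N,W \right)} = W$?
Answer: $-102$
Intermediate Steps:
$B{\left(f \right)} = 2 f^{3} \left(3 + f\right)$ ($B{\left(f \right)} = f \left(3 + f\right) 2 f f = f 2 f \left(3 + f\right) f = 2 f^{2} \left(3 + f\right) f = 2 f^{3} \left(3 + f\right)$)
$-110 - r{\left(B{\left(-5 \right)},-8 \right)} = -110 - -8 = -110 + 8 = -102$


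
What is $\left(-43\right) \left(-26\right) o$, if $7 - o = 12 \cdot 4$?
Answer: $-45838$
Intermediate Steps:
$o = -41$ ($o = 7 - 12 \cdot 4 = 7 - 48 = -41$)
$\left(-43\right) \left(-26\right) o = \left(-43\right) \left(-26\right) \left(-41\right) = 1118 \left(-41\right) = -45838$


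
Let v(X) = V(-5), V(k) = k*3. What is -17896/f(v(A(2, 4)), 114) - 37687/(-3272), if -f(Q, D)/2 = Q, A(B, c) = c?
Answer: -28712551/49080 ≈ -585.02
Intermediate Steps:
V(k) = 3*k
v(X) = -15 (v(X) = 3*(-5) = -15)
f(Q, D) = -2*Q
-17896/f(v(A(2, 4)), 114) - 37687/(-3272) = -17896/((-2*(-15))) - 37687/(-3272) = -17896/30 - 37687*(-1/3272) = -17896*1/30 + 37687/3272 = -8948/15 + 37687/3272 = -28712551/49080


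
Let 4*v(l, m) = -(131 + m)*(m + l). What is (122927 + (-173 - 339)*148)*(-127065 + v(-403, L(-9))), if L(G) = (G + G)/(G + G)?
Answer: -5365736649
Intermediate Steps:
L(G) = 1 (L(G) = (2*G)/((2*G)) = (2*G)*(1/(2*G)) = 1)
v(l, m) = -(131 + m)*(l + m)/4 (v(l, m) = (-(131 + m)*(m + l))/4 = (-(131 + m)*(l + m))/4 = -(131 + m)*(l + m)/4)
(122927 + (-173 - 339)*148)*(-127065 + v(-403, L(-9))) = (122927 + (-173 - 339)*148)*(-127065 + (-131/4*(-403) - 131/4*1 - ¼*1² - ¼*(-403)*1)) = (122927 - 512*148)*(-127065 + (52793/4 - 131/4 - ¼*1 + 403/4)) = (122927 - 75776)*(-127065 + (52793/4 - 131/4 - ¼ + 403/4)) = 47151*(-127065 + 13266) = 47151*(-113799) = -5365736649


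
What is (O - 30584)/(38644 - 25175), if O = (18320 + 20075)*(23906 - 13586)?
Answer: 396205816/13469 ≈ 29416.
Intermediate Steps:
O = 396236400 (O = 38395*10320 = 396236400)
(O - 30584)/(38644 - 25175) = (396236400 - 30584)/(38644 - 25175) = 396205816/13469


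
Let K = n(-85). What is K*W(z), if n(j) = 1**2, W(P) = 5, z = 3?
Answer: 5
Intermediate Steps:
n(j) = 1
K = 1
K*W(z) = 1*5 = 5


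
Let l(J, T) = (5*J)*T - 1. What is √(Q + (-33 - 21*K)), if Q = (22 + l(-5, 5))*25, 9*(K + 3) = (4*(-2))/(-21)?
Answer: I*√23138/3 ≈ 50.704*I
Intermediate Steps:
l(J, T) = -1 + 5*J*T (l(J, T) = 5*J*T - 1 = -1 + 5*J*T)
K = -559/189 (K = -3 + ((4*(-2))/(-21))/9 = -3 + (-8*(-1/21))/9 = -3 + (⅑)*(8/21) = -3 + 8/189 = -559/189 ≈ -2.9577)
Q = -2600 (Q = (22 + (-1 + 5*(-5)*5))*25 = (22 + (-1 - 125))*25 = (22 - 126)*25 = -104*25 = -2600)
√(Q + (-33 - 21*K)) = √(-2600 + (-33 - 21*(-559/189))) = √(-2600 + (-33 + 559/9)) = √(-2600 + 262/9) = √(-23138/9) = I*√23138/3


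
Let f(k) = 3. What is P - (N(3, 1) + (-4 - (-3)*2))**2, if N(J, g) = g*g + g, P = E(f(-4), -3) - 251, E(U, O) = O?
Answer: -270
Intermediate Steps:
P = -254 (P = -3 - 251 = -254)
N(J, g) = g + g**2 (N(J, g) = g**2 + g = g + g**2)
P - (N(3, 1) + (-4 - (-3)*2))**2 = -254 - (1*(1 + 1) + (-4 - (-3)*2))**2 = -254 - (1*2 + (-4 - 1*(-6)))**2 = -254 - (2 + (-4 + 6))**2 = -254 - (2 + 2)**2 = -254 - 1*4**2 = -254 - 1*16 = -254 - 16 = -270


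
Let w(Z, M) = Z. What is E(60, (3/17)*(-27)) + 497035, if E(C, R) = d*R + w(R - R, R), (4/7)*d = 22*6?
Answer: 8430884/17 ≈ 4.9593e+5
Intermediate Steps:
d = 231 (d = 7*(22*6)/4 = (7/4)*132 = 231)
E(C, R) = 231*R (E(C, R) = 231*R + (R - R) = 231*R + 0 = 231*R)
E(60, (3/17)*(-27)) + 497035 = 231*((3/17)*(-27)) + 497035 = 231*(-81/17) + 497035 = -18711/17 + 497035 = 8430884/17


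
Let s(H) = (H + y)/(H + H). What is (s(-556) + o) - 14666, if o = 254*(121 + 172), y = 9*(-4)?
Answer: 8306158/139 ≈ 59757.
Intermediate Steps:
y = -36
s(H) = (-36 + H)/(2*H) (s(H) = (H - 36)/(H + H) = (-36 + H)/((2*H)) = (-36 + H)*(1/(2*H)) = (-36 + H)/(2*H))
o = 74422 (o = 254*293 = 74422)
(s(-556) + o) - 14666 = ((½)*(-36 - 556)/(-556) + 74422) - 14666 = ((½)*(-1/556)*(-592) + 74422) - 14666 = (74/139 + 74422) - 14666 = 10344732/139 - 14666 = 8306158/139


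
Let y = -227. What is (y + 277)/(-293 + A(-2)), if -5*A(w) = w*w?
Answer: -250/1469 ≈ -0.17018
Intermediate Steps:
A(w) = -w²/5 (A(w) = -w*w/5 = -w²/5)
(y + 277)/(-293 + A(-2)) = (-227 + 277)/(-293 - ⅕*(-2)²) = 50/(-293 - ⅕*4) = 50/(-293 - ⅘) = 50/(-1469/5) = 50*(-5/1469) = -250/1469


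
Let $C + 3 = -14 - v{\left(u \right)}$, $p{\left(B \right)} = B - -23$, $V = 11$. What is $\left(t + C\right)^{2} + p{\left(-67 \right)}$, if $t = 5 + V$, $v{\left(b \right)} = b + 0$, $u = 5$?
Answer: $-8$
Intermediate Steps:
$v{\left(b \right)} = b$
$p{\left(B \right)} = 23 + B$ ($p{\left(B \right)} = B + 23 = 23 + B$)
$t = 16$ ($t = 5 + 11 = 16$)
$C = -22$ ($C = -3 - 19 = -22$)
$\left(t + C\right)^{2} + p{\left(-67 \right)} = \left(16 - 22\right)^{2} + \left(23 - 67\right) = \left(-6\right)^{2} - 44 = 36 - 44 = -8$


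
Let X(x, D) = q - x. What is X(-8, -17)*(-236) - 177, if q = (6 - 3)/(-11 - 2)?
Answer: -26137/13 ≈ -2010.5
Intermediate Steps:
q = -3/13 (q = 3/(-13) = 3*(-1/13) = -3/13 ≈ -0.23077)
X(x, D) = -3/13 - x
X(-8, -17)*(-236) - 177 = (-3/13 - 1*(-8))*(-236) - 177 = (-3/13 + 8)*(-236) - 177 = (101/13)*(-236) - 177 = -23836/13 - 177 = -26137/13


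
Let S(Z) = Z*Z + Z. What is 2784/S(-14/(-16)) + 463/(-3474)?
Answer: 206311603/121590 ≈ 1696.8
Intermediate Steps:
S(Z) = Z + Z² (S(Z) = Z² + Z = Z + Z²)
2784/S(-14/(-16)) + 463/(-3474) = 2784/(((-14/(-16))*(1 - 14/(-16)))) + 463/(-3474) = 2784/(((-14*(-1/16))*(1 - 14*(-1/16)))) + 463*(-1/3474) = 2784/((7*(1 + 7/8)/8)) - 463/3474 = 2784/(((7/8)*(15/8))) - 463/3474 = 2784/(105/64) - 463/3474 = 2784*(64/105) - 463/3474 = 59392/35 - 463/3474 = 206311603/121590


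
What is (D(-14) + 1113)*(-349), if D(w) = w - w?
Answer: -388437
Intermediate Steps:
D(w) = 0
(D(-14) + 1113)*(-349) = (0 + 1113)*(-349) = 1113*(-349) = -388437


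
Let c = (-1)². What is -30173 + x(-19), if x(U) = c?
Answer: -30172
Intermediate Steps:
c = 1
x(U) = 1
-30173 + x(-19) = -30173 + 1 = -30172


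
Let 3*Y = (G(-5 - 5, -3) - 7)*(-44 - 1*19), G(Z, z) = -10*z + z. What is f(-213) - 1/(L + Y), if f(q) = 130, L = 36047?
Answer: 4631509/35627 ≈ 130.00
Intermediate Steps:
G(Z, z) = -9*z
Y = -420 (Y = ((-9*(-3) - 7)*(-44 - 1*19))/3 = ((27 - 7)*(-44 - 19))/3 = (20*(-63))/3 = (⅓)*(-1260) = -420)
f(-213) - 1/(L + Y) = 130 - 1/(36047 - 420) = 130 - 1/35627 = 4631509/35627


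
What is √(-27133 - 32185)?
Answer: I*√59318 ≈ 243.55*I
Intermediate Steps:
√(-27133 - 32185) = √(-59318) = I*√59318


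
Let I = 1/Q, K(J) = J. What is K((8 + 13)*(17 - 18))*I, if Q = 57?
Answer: -7/19 ≈ -0.36842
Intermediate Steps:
I = 1/57 ≈ 0.017544
K((8 + 13)*(17 - 18))*I = ((8 + 13)*(17 - 18))*(1/57) = (21*(-1))*(1/57) = -21*1/57 = -7/19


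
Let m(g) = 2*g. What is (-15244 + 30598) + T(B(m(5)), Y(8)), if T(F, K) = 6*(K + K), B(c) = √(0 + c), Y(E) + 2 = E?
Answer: 15426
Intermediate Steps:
Y(E) = -2 + E
B(c) = √c
T(F, K) = 12*K (T(F, K) = 6*(2*K) = 12*K)
(-15244 + 30598) + T(B(m(5)), Y(8)) = (-15244 + 30598) + 12*(-2 + 8) = 15354 + 12*6 = 15354 + 72 = 15426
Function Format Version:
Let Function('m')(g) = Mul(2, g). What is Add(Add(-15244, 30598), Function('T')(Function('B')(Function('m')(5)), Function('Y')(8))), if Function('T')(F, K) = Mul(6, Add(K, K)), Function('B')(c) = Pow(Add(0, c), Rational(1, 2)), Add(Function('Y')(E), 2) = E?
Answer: 15426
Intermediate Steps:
Function('Y')(E) = Add(-2, E)
Function('B')(c) = Pow(c, Rational(1, 2))
Function('T')(F, K) = Mul(12, K) (Function('T')(F, K) = Mul(6, Mul(2, K)) = Mul(12, K))
Add(Add(-15244, 30598), Function('T')(Function('B')(Function('m')(5)), Function('Y')(8))) = Add(Add(-15244, 30598), Mul(12, Add(-2, 8))) = Add(15354, Mul(12, 6)) = Add(15354, 72) = 15426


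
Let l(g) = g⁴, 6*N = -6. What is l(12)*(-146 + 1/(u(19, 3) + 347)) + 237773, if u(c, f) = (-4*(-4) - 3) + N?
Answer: -1001475461/359 ≈ -2.7896e+6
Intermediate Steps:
N = -1 (N = (⅙)*(-6) = -1)
u(c, f) = 12 (u(c, f) = (-4*(-4) - 3) - 1 = (16 - 3) - 1 = 13 - 1 = 12)
l(12)*(-146 + 1/(u(19, 3) + 347)) + 237773 = 12⁴*(-146 + 1/(12 + 347)) + 237773 = 20736*(-146 + 1/359) + 237773 = 20736*(-52413/359) + 237773 = -1086835968/359 + 237773 = -1001475461/359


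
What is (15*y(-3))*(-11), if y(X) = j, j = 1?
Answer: -165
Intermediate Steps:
y(X) = 1
(15*y(-3))*(-11) = (15*1)*(-11) = 15*(-11) = -165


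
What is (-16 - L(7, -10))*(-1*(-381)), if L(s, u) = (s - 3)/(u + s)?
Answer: -5588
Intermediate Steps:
L(s, u) = (-3 + s)/(s + u)
(-16 - L(7, -10))*(-1*(-381)) = (-16 - (-3 + 7)/(7 - 10))*(-1*(-381)) = (-16 - 4/(-3))*381 = (-16 - (-1)*4/3)*381 = (-16 - 1*(-4/3))*381 = (-16 + 4/3)*381 = -44/3*381 = -5588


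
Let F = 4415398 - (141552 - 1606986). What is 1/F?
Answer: 1/5880832 ≈ 1.7004e-7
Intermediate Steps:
F = 5880832 (F = 4415398 - 1*(-1465434) = 4415398 + 1465434 = 5880832)
1/F = 1/5880832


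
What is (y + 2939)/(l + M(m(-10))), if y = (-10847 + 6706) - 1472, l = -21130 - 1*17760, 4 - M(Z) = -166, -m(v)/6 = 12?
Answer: 1337/19360 ≈ 0.069060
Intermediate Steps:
m(v) = -72 (m(v) = -6*12 = -72)
M(Z) = 170 (M(Z) = 4 - 1*(-166) = 4 + 166 = 170)
l = -38890 (l = -21130 - 17760 = -38890)
y = -5613 (y = -4141 - 1472 = -5613)
(y + 2939)/(l + M(m(-10))) = (-5613 + 2939)/(-38890 + 170) = -2674/(-38720) = -2674*(-1/38720) = 1337/19360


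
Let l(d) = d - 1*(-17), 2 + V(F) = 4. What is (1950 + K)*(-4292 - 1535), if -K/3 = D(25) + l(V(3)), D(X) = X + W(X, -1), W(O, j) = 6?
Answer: -10488600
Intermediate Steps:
V(F) = 2 (V(F) = -2 + 4 = 2)
l(d) = 17 + d (l(d) = d + 17 = 17 + d)
D(X) = 6 + X (D(X) = X + 6 = 6 + X)
K = -150 (K = -3*((6 + 25) + (17 + 2)) = -3*(31 + 19) = -3*50 = -150)
(1950 + K)*(-4292 - 1535) = (1950 - 150)*(-4292 - 1535) = 1800*(-5827) = -10488600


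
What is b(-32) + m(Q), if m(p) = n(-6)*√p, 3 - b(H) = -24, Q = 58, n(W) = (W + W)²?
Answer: 27 + 144*√58 ≈ 1123.7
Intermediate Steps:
n(W) = 4*W² (n(W) = (2*W)² = 4*W²)
b(H) = 27 (b(H) = 3 - 1*(-24) = 3 + 24 = 27)
m(p) = 144*√p (m(p) = (4*(-6)²)*√p = (4*36)*√p = 144*√p)
b(-32) + m(Q) = 27 + 144*√58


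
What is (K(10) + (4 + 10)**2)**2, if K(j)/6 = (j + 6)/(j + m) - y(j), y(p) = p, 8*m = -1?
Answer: 132526144/6241 ≈ 21235.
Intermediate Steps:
m = -1/8 (m = (1/8)*(-1) = -1/8 ≈ -0.12500)
K(j) = -6*j + 6*(6 + j)/(-1/8 + j) (K(j) = 6*((j + 6)/(j - 1/8) - j) = 6*((6 + j)/(-1/8 + j) - j) = 6*(-j + (6 + j)/(-1/8 + j)) = -6*j + 6*(6 + j)/(-1/8 + j))
(K(10) + (4 + 10)**2)**2 = (6*(48 - 8*10**2 + 9*10)/(-1 + 8*10) + (4 + 10)**2)**2 = (6*(48 - 8*100 + 90)/(-1 + 80) + 14**2)**2 = (6*(48 - 800 + 90)/79 + 196)**2 = (6*(1/79)*(-662) + 196)**2 = (-3972/79 + 196)**2 = (11512/79)**2 = 132526144/6241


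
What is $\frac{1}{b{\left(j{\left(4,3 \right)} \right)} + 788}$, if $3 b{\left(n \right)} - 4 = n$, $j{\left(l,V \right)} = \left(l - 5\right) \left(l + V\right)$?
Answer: $\frac{1}{787} \approx 0.0012706$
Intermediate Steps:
$j{\left(l,V \right)} = \left(-5 + l\right) \left(V + l\right)$
$b{\left(n \right)} = \frac{4}{3} + \frac{n}{3}$
$\frac{1}{b{\left(j{\left(4,3 \right)} \right)} + 788} = \frac{1}{\left(\frac{4}{3} + \frac{4^{2} - 15 - 20 + 3 \cdot 4}{3}\right) + 788} = \frac{1}{\left(\frac{4}{3} + \frac{16 - 15 - 20 + 12}{3}\right) + 788} = \frac{1}{\left(\frac{4}{3} + \frac{1}{3} \left(-7\right)\right) + 788} = \frac{1}{\left(\frac{4}{3} - \frac{7}{3}\right) + 788} = \frac{1}{-1 + 788} = \frac{1}{787}$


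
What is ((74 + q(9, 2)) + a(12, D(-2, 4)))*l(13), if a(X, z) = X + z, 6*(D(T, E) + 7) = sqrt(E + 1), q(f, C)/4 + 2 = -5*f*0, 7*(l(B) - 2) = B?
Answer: 1917/7 + 9*sqrt(5)/14 ≈ 275.29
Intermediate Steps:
l(B) = 2 + B/7
q(f, C) = -8 (q(f, C) = -8 + 4*(-5*f*0) = -8 + 4*0 = -8 + 0 = -8)
D(T, E) = -7 + sqrt(1 + E)/6 (D(T, E) = -7 + sqrt(E + 1)/6 = -7 + sqrt(1 + E)/6)
((74 + q(9, 2)) + a(12, D(-2, 4)))*l(13) = ((74 - 8) + (12 + (-7 + sqrt(1 + 4)/6)))*(2 + (1/7)*13) = (66 + (12 + (-7 + sqrt(5)/6)))*(2 + 13/7) = (66 + (5 + sqrt(5)/6))*(27/7) = (71 + sqrt(5)/6)*(27/7) = 1917/7 + 9*sqrt(5)/14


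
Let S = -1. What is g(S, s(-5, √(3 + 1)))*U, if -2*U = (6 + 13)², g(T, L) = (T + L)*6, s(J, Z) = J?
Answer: 6498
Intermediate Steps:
g(T, L) = 6*L + 6*T (g(T, L) = (L + T)*6 = 6*L + 6*T)
U = -361/2 (U = -(6 + 13)²/2 = -½*19² = -½*361 = -361/2 ≈ -180.50)
g(S, s(-5, √(3 + 1)))*U = (6*(-5) + 6*(-1))*(-361/2) = (-30 - 6)*(-361/2) = -36*(-361/2) = 6498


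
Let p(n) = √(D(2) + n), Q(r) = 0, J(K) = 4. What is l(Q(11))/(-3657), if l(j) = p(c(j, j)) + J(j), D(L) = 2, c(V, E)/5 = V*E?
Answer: -4/3657 - √2/3657 ≈ -0.0014805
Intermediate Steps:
c(V, E) = 5*E*V (c(V, E) = 5*(V*E) = 5*(E*V) = 5*E*V)
p(n) = √(2 + n)
l(j) = 4 + √(2 + 5*j²) (l(j) = √(2 + 5*j*j) + 4 = √(2 + 5*j²) + 4 = 4 + √(2 + 5*j²))
l(Q(11))/(-3657) = (4 + √(2 + 5*0²))/(-3657) = (4 + √(2 + 5*0))*(-1/3657) = (4 + √(2 + 0))*(-1/3657) = (4 + √2)*(-1/3657) = -4/3657 - √2/3657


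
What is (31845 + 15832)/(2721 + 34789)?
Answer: 47677/37510 ≈ 1.2710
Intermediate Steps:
(31845 + 15832)/(2721 + 34789) = 47677/37510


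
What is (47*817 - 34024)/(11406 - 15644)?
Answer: -4375/4238 ≈ -1.0323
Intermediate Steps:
(47*817 - 34024)/(11406 - 15644) = (38399 - 34024)/(-4238) = 4375*(-1/4238) = -4375/4238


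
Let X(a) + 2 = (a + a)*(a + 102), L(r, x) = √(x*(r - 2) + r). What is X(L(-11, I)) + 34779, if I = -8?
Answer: 34963 + 204*√93 ≈ 36930.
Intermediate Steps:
L(r, x) = √(r + x*(-2 + r)) (L(r, x) = √(x*(-2 + r) + r) = √(r + x*(-2 + r)))
X(a) = -2 + 2*a*(102 + a) (X(a) = -2 + (a + a)*(a + 102) = -2 + (2*a)*(102 + a) = -2 + 2*a*(102 + a))
X(L(-11, I)) + 34779 = (-2 + 2*(√(-11 - 2*(-8) - 11*(-8)))² + 204*√(-11 - 2*(-8) - 11*(-8))) + 34779 = (-2 + 2*(√(-11 + 16 + 88))² + 204*√(-11 + 16 + 88)) + 34779 = (-2 + 2*(√93)² + 204*√93) + 34779 = (-2 + 2*93 + 204*√93) + 34779 = (-2 + 186 + 204*√93) + 34779 = (184 + 204*√93) + 34779 = 34963 + 204*√93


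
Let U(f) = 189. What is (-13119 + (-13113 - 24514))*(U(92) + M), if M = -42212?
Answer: 2132499158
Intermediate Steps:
(-13119 + (-13113 - 24514))*(U(92) + M) = (-13119 + (-13113 - 24514))*(189 - 42212) = (-13119 - 37627)*(-42023) = -50746*(-42023) = 2132499158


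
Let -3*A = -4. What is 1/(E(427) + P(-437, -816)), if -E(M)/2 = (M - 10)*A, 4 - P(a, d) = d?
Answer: -1/292 ≈ -0.0034247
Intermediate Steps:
A = 4/3 (A = -⅓*(-4) = 4/3 ≈ 1.3333)
P(a, d) = 4 - d
E(M) = 80/3 - 8*M/3 (E(M) = -2*(M - 10)*4/3 = -2*(-10 + M)*4/3 = -2*(-40/3 + 4*M/3) = 80/3 - 8*M/3)
1/(E(427) + P(-437, -816)) = 1/((80/3 - 8/3*427) + (4 - 1*(-816))) = 1/((80/3 - 3416/3) + (4 + 816)) = 1/(-1112 + 820) = 1/(-292) = -1/292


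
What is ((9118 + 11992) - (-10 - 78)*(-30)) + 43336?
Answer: 61806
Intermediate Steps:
((9118 + 11992) - (-10 - 78)*(-30)) + 43336 = (21110 - (-88)*(-30)) + 43336 = (21110 - 1*2640) + 43336 = (21110 - 2640) + 43336 = 18470 + 43336 = 61806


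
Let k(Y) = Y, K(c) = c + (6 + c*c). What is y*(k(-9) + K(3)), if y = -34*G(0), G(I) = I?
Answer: 0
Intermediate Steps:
K(c) = 6 + c + c**2 (K(c) = c + (6 + c**2) = 6 + c + c**2)
y = 0 (y = -34*0 = 0)
y*(k(-9) + K(3)) = 0*(-9 + (6 + 3 + 3**2)) = 0*(-9 + (6 + 3 + 9)) = 0*(-9 + 18) = 0*9 = 0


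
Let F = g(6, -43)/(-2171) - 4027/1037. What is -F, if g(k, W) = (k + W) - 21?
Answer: 8682471/2251327 ≈ 3.8566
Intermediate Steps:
g(k, W) = -21 + W + k (g(k, W) = (W + k) - 21 = -21 + W + k)
F = -8682471/2251327 (F = (-21 - 43 + 6)/(-2171) - 4027/1037 = -58*(-1/2171) - 4027*1/1037 = 58/2171 - 4027/1037 = -8682471/2251327 ≈ -3.8566)
-F = -1*(-8682471/2251327) = 8682471/2251327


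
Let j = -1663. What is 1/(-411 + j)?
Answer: -1/2074 ≈ -0.00048216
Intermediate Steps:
1/(-411 + j) = 1/(-411 - 1663) = 1/(-2074) = -1/2074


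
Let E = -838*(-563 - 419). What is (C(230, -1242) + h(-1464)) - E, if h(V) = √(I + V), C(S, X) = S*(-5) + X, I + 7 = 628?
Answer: -825308 + I*√843 ≈ -8.2531e+5 + 29.034*I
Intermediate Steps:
I = 621 (I = -7 + 628 = 621)
C(S, X) = X - 5*S (C(S, X) = -5*S + X = X - 5*S)
h(V) = √(621 + V)
E = 822916 (E = -838*(-982) = 822916)
(C(230, -1242) + h(-1464)) - E = ((-1242 - 5*230) + √(621 - 1464)) - 1*822916 = ((-1242 - 1150) + √(-843)) - 822916 = (-2392 + I*√843) - 822916 = -825308 + I*√843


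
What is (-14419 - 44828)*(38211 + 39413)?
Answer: -4598989128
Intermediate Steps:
(-14419 - 44828)*(38211 + 39413) = -59247*77624 = -4598989128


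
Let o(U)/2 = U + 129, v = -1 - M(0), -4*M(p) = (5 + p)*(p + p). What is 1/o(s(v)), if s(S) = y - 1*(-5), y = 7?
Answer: 1/282 ≈ 0.0035461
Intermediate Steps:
M(p) = -p*(5 + p)/2 (M(p) = -(5 + p)*(p + p)/4 = -(5 + p)*2*p/4 = -p*(5 + p)/2)
v = -1 (v = -1 - (-1)*0*(5 + 0)/2 = -1 - (-1)*0*5/2 = -1 - 1*0 = -1 + 0 = -1)
s(S) = 12 (s(S) = 7 - 1*(-5) = 7 + 5 = 12)
o(U) = 258 + 2*U (o(U) = 2*(U + 129) = 2*(129 + U) = 258 + 2*U)
1/o(s(v)) = 1/(258 + 2*12) = 1/(258 + 24) = 1/282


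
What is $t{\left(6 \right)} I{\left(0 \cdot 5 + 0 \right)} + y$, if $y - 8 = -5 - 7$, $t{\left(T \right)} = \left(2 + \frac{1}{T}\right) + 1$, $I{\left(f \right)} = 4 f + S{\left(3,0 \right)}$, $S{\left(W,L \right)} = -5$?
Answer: $- \frac{119}{6} \approx -19.833$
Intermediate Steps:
$I{\left(f \right)} = -5 + 4 f$ ($I{\left(f \right)} = 4 f - 5 = -5 + 4 f$)
$t{\left(T \right)} = 3 + \frac{1}{T}$
$y = -4$ ($y = 8 - 12 = -4$)
$t{\left(6 \right)} I{\left(0 \cdot 5 + 0 \right)} + y = \left(3 + \frac{1}{6}\right) \left(-5 + 4 \left(0 \cdot 5 + 0\right)\right) - 4 = \left(3 + \frac{1}{6}\right) \left(-5 + 4 \left(0 + 0\right)\right) - 4 = \frac{19 \left(-5 + 4 \cdot 0\right)}{6} - 4 = \frac{19 \left(-5 + 0\right)}{6} - 4 = \frac{19}{6} \left(-5\right) - 4 = - \frac{95}{6} - 4 = - \frac{119}{6}$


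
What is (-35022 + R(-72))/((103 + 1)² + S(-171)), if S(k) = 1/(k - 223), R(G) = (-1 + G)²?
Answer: -11699042/4261503 ≈ -2.7453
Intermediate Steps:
S(k) = 1/(-223 + k)
(-35022 + R(-72))/((103 + 1)² + S(-171)) = (-35022 + (-1 - 72)²)/((103 + 1)² + 1/(-223 - 171)) = (-35022 + (-73)²)/(104² + 1/(-394)) = (-35022 + 5329)/(10816 - 1/394) = -29693/4261503/394 = -29693*394/4261503 = -11699042/4261503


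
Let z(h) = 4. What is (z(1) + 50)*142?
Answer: 7668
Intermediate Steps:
(z(1) + 50)*142 = (4 + 50)*142 = 54*142 = 7668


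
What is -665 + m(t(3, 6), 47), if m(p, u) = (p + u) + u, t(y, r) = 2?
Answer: -569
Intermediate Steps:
m(p, u) = p + 2*u
-665 + m(t(3, 6), 47) = -665 + (2 + 2*47) = -665 + (2 + 94) = -665 + 96 = -569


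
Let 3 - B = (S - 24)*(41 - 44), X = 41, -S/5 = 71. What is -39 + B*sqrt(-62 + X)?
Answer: -39 - 1134*I*sqrt(21) ≈ -39.0 - 5196.6*I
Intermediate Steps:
S = -355 (S = -5*71 = -355)
B = -1134 (B = 3 - (-355 - 24)*(41 - 44) = 3 - (-379)*(-3) = 3 - 1*1137 = 3 - 1137 = -1134)
-39 + B*sqrt(-62 + X) = -39 - 1134*sqrt(-62 + 41) = -39 - 1134*I*sqrt(21)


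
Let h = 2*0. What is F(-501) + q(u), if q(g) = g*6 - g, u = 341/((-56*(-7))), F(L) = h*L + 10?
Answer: 5625/392 ≈ 14.349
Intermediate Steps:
h = 0
F(L) = 10 (F(L) = 0*L + 10 = 0 + 10 = 10)
u = 341/392 (u = 341/((-14*(-28))) = 341/392 ≈ 0.86990)
q(g) = 5*g (q(g) = 6*g - g = 5*g)
F(-501) + q(u) = 10 + 5*(341/392) = 10 + 1705/392 = 5625/392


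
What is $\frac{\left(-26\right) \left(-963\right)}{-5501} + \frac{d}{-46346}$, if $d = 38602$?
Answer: $- \frac{686380375}{127474673} \approx -5.3844$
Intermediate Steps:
$\frac{\left(-26\right) \left(-963\right)}{-5501} + \frac{d}{-46346} = \frac{\left(-26\right) \left(-963\right)}{-5501} + \frac{38602}{-46346} = 25038 \left(- \frac{1}{5501}\right) + 38602 \left(- \frac{1}{46346}\right) = - \frac{25038}{5501} - \frac{19301}{23173} = - \frac{686380375}{127474673}$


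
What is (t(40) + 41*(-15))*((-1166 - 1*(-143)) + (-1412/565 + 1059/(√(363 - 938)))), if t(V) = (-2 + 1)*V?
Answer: 75902317/113 + 138729*I*√23/23 ≈ 6.717e+5 + 28927.0*I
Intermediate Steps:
t(V) = -V
(t(40) + 41*(-15))*((-1166 - 1*(-143)) + (-1412/565 + 1059/(√(363 - 938)))) = (-1*40 + 41*(-15))*((-1166 - 1*(-143)) + (-1412/565 + 1059/(√(363 - 938)))) = (-40 - 615)*((-1166 + 143) + (-1412*1/565 + 1059/(√(-575)))) = -655*(-1023 + (-1412/565 + 1059/((5*I*√23)))) = -655*(-1023 + (-1412/565 + 1059*(-I*√23/115))) = -655*(-1023 + (-1412/565 - 1059*I*√23/115)) = -655*(-579407/565 - 1059*I*√23/115) = 75902317/113 + 138729*I*√23/23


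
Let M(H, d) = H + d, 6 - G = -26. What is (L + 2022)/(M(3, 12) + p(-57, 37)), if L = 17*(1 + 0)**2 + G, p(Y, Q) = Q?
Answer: 2071/52 ≈ 39.827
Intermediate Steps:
G = 32 (G = 6 - 1*(-26) = 6 + 26 = 32)
L = 49 (L = 17*(1 + 0)**2 + 32 = 17*1**2 + 32 = 17*1 + 32 = 17 + 32 = 49)
(L + 2022)/(M(3, 12) + p(-57, 37)) = (49 + 2022)/((3 + 12) + 37) = 2071/(15 + 37) = 2071/52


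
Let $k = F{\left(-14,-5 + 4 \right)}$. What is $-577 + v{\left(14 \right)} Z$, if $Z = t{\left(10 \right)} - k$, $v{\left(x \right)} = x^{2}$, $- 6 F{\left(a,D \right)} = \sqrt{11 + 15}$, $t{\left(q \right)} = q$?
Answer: $1383 + \frac{98 \sqrt{26}}{3} \approx 1549.6$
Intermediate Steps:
$F{\left(a,D \right)} = - \frac{\sqrt{26}}{6}$ ($F{\left(a,D \right)} = - \frac{\sqrt{11 + 15}}{6} = - \frac{\sqrt{26}}{6}$)
$k = - \frac{\sqrt{26}}{6} \approx -0.84984$
$Z = 10 + \frac{\sqrt{26}}{6}$ ($Z = 10 - - \frac{\sqrt{26}}{6} = 10 + \frac{\sqrt{26}}{6} \approx 10.85$)
$-577 + v{\left(14 \right)} Z = -577 + 14^{2} \left(10 + \frac{\sqrt{26}}{6}\right) = -577 + 196 \left(10 + \frac{\sqrt{26}}{6}\right) = -577 + \left(1960 + \frac{98 \sqrt{26}}{3}\right) = 1383 + \frac{98 \sqrt{26}}{3}$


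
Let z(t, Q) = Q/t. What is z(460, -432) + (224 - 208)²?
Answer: 29332/115 ≈ 255.06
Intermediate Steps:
z(460, -432) + (224 - 208)² = -432/460 + (224 - 208)² = -432*1/460 + 16² = -108/115 + 256 = 29332/115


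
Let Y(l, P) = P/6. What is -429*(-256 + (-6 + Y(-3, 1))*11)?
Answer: 274703/2 ≈ 1.3735e+5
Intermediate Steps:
Y(l, P) = P/6 (Y(l, P) = P*(⅙) = P/6)
-429*(-256 + (-6 + Y(-3, 1))*11) = -429*(-256 + (-6 + (⅙)*1)*11) = -429*(-256 + (-6 + ⅙)*11) = -429*(-256 - 35/6*11) = -429*(-256 - 385/6) = -429*(-1921/6) = 274703/2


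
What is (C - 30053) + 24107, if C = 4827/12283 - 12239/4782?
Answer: -349379270399/58737306 ≈ -5948.2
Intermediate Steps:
C = -127248923/58737306 (C = 4827*(1/12283) - 12239*1/4782 = 4827/12283 - 12239/4782 = -127248923/58737306 ≈ -2.1664)
(C - 30053) + 24107 = (-127248923/58737306 - 30053) + 24107 = -1765359506141/58737306 + 24107 = -349379270399/58737306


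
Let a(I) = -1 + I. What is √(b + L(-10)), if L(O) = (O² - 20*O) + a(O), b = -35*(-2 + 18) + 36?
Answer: I*√235 ≈ 15.33*I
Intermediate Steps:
b = -524 (b = -35*16 + 36 = -560 + 36 = -524)
L(O) = -1 + O² - 19*O (L(O) = (O² - 20*O) + (-1 + O) = -1 + O² - 19*O)
√(b + L(-10)) = √(-524 + (-1 + (-10)² - 19*(-10))) = √(-524 + (-1 + 100 + 190)) = √(-524 + 289) = √(-235) = I*√235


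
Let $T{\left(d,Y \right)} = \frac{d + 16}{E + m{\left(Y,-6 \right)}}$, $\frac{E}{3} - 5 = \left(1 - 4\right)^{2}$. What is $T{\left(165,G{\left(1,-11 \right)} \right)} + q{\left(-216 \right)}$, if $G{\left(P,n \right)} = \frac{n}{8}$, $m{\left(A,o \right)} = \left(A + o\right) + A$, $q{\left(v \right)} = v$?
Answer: $- \frac{28004}{133} \approx -210.56$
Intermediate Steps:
$E = 42$ ($E = 15 + 3 \left(1 - 4\right)^{2} = 15 + 3 \left(-3\right)^{2} = 15 + 3 \cdot 9 = 15 + 27 = 42$)
$m{\left(A,o \right)} = o + 2 A$
$G{\left(P,n \right)} = \frac{n}{8}$ ($G{\left(P,n \right)} = n \frac{1}{8} = \frac{n}{8}$)
$T{\left(d,Y \right)} = \frac{16 + d}{36 + 2 Y}$ ($T{\left(d,Y \right)} = \frac{d + 16}{42 + \left(-6 + 2 Y\right)} = \frac{16 + d}{36 + 2 Y}$)
$T{\left(165,G{\left(1,-11 \right)} \right)} + q{\left(-216 \right)} = \frac{16 + 165}{2 \left(18 + \frac{1}{8} \left(-11\right)\right)} - 216 = \frac{1}{2} \frac{1}{18 - \frac{11}{8}} \cdot 181 - 216 = \frac{1}{2} \frac{1}{\frac{133}{8}} \cdot 181 - 216 = \frac{1}{2} \cdot \frac{8}{133} \cdot 181 - 216 = \frac{724}{133} - 216 = - \frac{28004}{133}$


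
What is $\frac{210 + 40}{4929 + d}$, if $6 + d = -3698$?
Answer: $\frac{10}{49} \approx 0.20408$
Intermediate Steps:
$d = -3704$ ($d = -6 - 3698 = -3704$)
$\frac{210 + 40}{4929 + d} = \frac{210 + 40}{4929 - 3704} = \frac{250}{1225} = 250 \cdot \frac{1}{1225} = \frac{10}{49}$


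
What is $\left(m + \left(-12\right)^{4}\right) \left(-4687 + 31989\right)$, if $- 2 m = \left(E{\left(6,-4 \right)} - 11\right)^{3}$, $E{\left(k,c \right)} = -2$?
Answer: $596125519$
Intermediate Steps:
$m = \frac{2197}{2}$ ($m = - \frac{\left(-2 - 11\right)^{3}}{2} = - \frac{\left(-13\right)^{3}}{2} = \left(- \frac{1}{2}\right) \left(-2197\right) = \frac{2197}{2} \approx 1098.5$)
$\left(m + \left(-12\right)^{4}\right) \left(-4687 + 31989\right) = \left(\frac{2197}{2} + \left(-12\right)^{4}\right) \left(-4687 + 31989\right) = \left(\frac{2197}{2} + 20736\right) 27302 = \frac{43669}{2} \cdot 27302 = 596125519$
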